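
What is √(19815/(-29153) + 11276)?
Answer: √9582865517189/29153 ≈ 106.19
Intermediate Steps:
√(19815/(-29153) + 11276) = √(19815*(-1/29153) + 11276) = √(-19815/29153 + 11276) = √(328709413/29153) = √9582865517189/29153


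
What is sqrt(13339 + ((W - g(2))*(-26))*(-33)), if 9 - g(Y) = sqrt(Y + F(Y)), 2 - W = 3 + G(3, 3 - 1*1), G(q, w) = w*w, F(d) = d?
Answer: sqrt(3043) ≈ 55.163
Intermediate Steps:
G(q, w) = w**2
W = -5 (W = 2 - (3 + (3 - 1*1)**2) = 2 - (3 + (3 - 1)**2) = 2 - (3 + 2**2) = 2 - (3 + 4) = 2 - 1*7 = 2 - 7 = -5)
g(Y) = 9 - sqrt(2)*sqrt(Y) (g(Y) = 9 - sqrt(Y + Y) = 9 - sqrt(2*Y) = 9 - sqrt(2)*sqrt(Y))
sqrt(13339 + ((W - g(2))*(-26))*(-33)) = sqrt(13339 + ((-5 - (9 - sqrt(2)*sqrt(2)))*(-26))*(-33)) = sqrt(13339 + ((-5 - (9 - 2))*(-26))*(-33)) = sqrt(13339 + ((-5 - 1*7)*(-26))*(-33)) = sqrt(13339 + ((-5 - 7)*(-26))*(-33)) = sqrt(13339 - 12*(-26)*(-33)) = sqrt(13339 + 312*(-33)) = sqrt(13339 - 10296) = sqrt(3043)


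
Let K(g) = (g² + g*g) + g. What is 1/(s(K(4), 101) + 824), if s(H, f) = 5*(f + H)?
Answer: 1/1509 ≈ 0.00066269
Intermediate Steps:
K(g) = g + 2*g² (K(g) = (g² + g²) + g = 2*g² + g = g + 2*g²)
s(H, f) = 5*H + 5*f (s(H, f) = 5*(H + f) = 5*H + 5*f)
1/(s(K(4), 101) + 824) = 1/((5*(4*(1 + 2*4)) + 5*101) + 824) = 1/((5*(4*(1 + 8)) + 505) + 824) = 1/((5*(4*9) + 505) + 824) = 1/((5*36 + 505) + 824) = 1/((180 + 505) + 824) = 1/(685 + 824) = 1/1509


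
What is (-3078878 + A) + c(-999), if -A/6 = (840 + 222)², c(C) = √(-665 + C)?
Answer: -9845942 + 8*I*√26 ≈ -9.8459e+6 + 40.792*I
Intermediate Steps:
A = -6767064 (A = -6*(840 + 222)² = -6*1062² = -6*1127844 = -6767064)
(-3078878 + A) + c(-999) = (-3078878 - 6767064) + √(-665 - 999) = -9845942 + √(-1664) = -9845942 + 8*I*√26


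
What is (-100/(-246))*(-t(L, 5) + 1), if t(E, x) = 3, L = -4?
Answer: -100/123 ≈ -0.81301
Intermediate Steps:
(-100/(-246))*(-t(L, 5) + 1) = (-100/(-246))*(-1*3 + 1) = (-100*(-1/246))*(-3 + 1) = (50/123)*(-2) = -100/123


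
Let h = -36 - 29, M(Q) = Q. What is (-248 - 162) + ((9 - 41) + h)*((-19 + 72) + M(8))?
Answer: -6327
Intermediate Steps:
h = -65
(-248 - 162) + ((9 - 41) + h)*((-19 + 72) + M(8)) = (-248 - 162) + ((9 - 41) - 65)*((-19 + 72) + 8) = -410 + (-32 - 65)*(53 + 8) = -410 - 97*61 = -410 - 5917 = -6327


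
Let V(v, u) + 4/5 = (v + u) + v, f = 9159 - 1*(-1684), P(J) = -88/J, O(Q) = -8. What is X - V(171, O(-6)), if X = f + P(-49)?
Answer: 2575341/245 ≈ 10512.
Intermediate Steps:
f = 10843 (f = 9159 + 1684 = 10843)
V(v, u) = -⅘ + u + 2*v (V(v, u) = -⅘ + ((v + u) + v) = -⅘ + ((u + v) + v) = -⅘ + (u + 2*v) = -⅘ + u + 2*v)
X = 531395/49 (X = 10843 - 88/(-49) = 10843 - 88*(-1/49) = 10843 + 88/49 = 531395/49 ≈ 10845.)
X - V(171, O(-6)) = 531395/49 - (-⅘ - 8 + 2*171) = 531395/49 - (-⅘ - 8 + 342) = 531395/49 - 1*1666/5 = 531395/49 - 1666/5 = 2575341/245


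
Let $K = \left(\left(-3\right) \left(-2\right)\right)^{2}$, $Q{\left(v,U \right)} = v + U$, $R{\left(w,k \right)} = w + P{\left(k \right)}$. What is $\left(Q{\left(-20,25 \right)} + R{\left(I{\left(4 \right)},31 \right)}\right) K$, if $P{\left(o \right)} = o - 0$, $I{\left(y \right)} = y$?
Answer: $1440$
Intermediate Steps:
$P{\left(o \right)} = o$ ($P{\left(o \right)} = o + 0 = o$)
$R{\left(w,k \right)} = k + w$ ($R{\left(w,k \right)} = w + k = k + w$)
$Q{\left(v,U \right)} = U + v$
$K = 36$ ($K = 6^{2} = 36$)
$\left(Q{\left(-20,25 \right)} + R{\left(I{\left(4 \right)},31 \right)}\right) K = \left(\left(25 - 20\right) + \left(31 + 4\right)\right) 36 = \left(5 + 35\right) 36 = 40 \cdot 36 = 1440$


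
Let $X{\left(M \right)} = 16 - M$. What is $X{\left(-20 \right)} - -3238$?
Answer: $3274$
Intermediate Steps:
$X{\left(-20 \right)} - -3238 = \left(16 - -20\right) - -3238 = \left(16 + 20\right) + 3238 = 36 + 3238 = 3274$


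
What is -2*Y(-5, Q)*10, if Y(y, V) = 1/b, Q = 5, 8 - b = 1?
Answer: -20/7 ≈ -2.8571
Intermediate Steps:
b = 7 (b = 8 - 1*1 = 8 - 1 = 7)
Y(y, V) = 1/7
-2*Y(-5, Q)*10 = -2*1/7*10 = -2/7*10 = -20/7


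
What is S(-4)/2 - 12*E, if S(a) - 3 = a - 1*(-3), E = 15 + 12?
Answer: -323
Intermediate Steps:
E = 27
S(a) = 6 + a (S(a) = 3 + (a - 1*(-3)) = 3 + (a + 3) = 3 + (3 + a) = 6 + a)
S(-4)/2 - 12*E = (6 - 4)/2 - 12*27 = 2*(1/2) - 324 = 1 - 324 = -323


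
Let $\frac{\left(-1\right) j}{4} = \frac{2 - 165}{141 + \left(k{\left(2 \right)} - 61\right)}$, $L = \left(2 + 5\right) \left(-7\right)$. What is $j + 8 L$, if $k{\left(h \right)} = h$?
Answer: $- \frac{15746}{41} \approx -384.05$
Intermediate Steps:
$L = -49$ ($L = 7 \left(-7\right) = -49$)
$j = \frac{326}{41}$ ($j = - 4 \frac{2 - 165}{141 + \left(2 - 61\right)} = - 4 \left(- \frac{163}{141 + \left(2 - 61\right)}\right) = - 4 \left(- \frac{163}{141 - 59}\right) = - 4 \left(- \frac{163}{82}\right) = - 4 \left(\left(-163\right) \frac{1}{82}\right) = \left(-4\right) \left(- \frac{163}{82}\right) = \frac{326}{41} \approx 7.9512$)
$j + 8 L = \frac{326}{41} + 8 \left(-49\right) = \frac{326}{41} - 392 = - \frac{15746}{41}$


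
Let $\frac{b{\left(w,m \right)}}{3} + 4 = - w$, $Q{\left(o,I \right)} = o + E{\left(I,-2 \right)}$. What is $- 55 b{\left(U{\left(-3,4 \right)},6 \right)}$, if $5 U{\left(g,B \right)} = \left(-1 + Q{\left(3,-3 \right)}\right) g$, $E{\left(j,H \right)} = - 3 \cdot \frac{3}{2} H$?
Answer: $-429$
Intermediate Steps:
$E{\left(j,H \right)} = - \frac{9 H}{2}$ ($E{\left(j,H \right)} = - 3 \cdot 3 \cdot \frac{1}{2} H = \left(-3\right) \frac{3}{2} H = - \frac{9 H}{2}$)
$Q{\left(o,I \right)} = 9 + o$ ($Q{\left(o,I \right)} = o - -9 = o + 9 = 9 + o$)
$U{\left(g,B \right)} = \frac{11 g}{5}$ ($U{\left(g,B \right)} = \frac{\left(-1 + \left(9 + 3\right)\right) g}{5} = \frac{\left(-1 + 12\right) g}{5} = \frac{11 g}{5}$)
$b{\left(w,m \right)} = -12 - 3 w$ ($b{\left(w,m \right)} = -12 + 3 \left(- w\right) = -12 - 3 w$)
$- 55 b{\left(U{\left(-3,4 \right)},6 \right)} = - 55 \left(-12 - 3 \cdot \frac{11}{5} \left(-3\right)\right) = - 55 \left(-12 - - \frac{99}{5}\right) = - 55 \left(-12 + \frac{99}{5}\right) = \left(-55\right) \frac{39}{5} = -429$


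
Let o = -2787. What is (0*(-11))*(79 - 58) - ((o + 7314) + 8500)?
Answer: -13027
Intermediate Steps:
(0*(-11))*(79 - 58) - ((o + 7314) + 8500) = (0*(-11))*(79 - 58) - ((-2787 + 7314) + 8500) = 0*21 - (4527 + 8500) = 0 - 1*13027 = 0 - 13027 = -13027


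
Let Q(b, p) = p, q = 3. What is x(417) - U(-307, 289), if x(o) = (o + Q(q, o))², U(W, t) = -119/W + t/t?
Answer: 213535266/307 ≈ 6.9556e+5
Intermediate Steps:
U(W, t) = 1 - 119/W (U(W, t) = -119/W + 1 = 1 - 119/W)
x(o) = 4*o² (x(o) = (o + o)² = (2*o)² = 4*o²)
x(417) - U(-307, 289) = 4*417² - (-119 - 307)/(-307) = 4*173889 - (-1)*(-426)/307 = 695556 - 1*426/307 = 695556 - 426/307 = 213535266/307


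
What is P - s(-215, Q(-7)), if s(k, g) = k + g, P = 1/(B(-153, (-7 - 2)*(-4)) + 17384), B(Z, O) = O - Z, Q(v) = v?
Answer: 3901207/17573 ≈ 222.00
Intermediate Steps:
P = 1/17573 (P = 1/(((-7 - 2)*(-4) - 1*(-153)) + 17384) = 1/((-9*(-4) + 153) + 17384) = 1/((36 + 153) + 17384) = 1/(189 + 17384) = 1/17573 ≈ 5.6905e-5)
s(k, g) = g + k
P - s(-215, Q(-7)) = 1/17573 - (-7 - 215) = 1/17573 - 1*(-222) = 1/17573 + 222 = 3901207/17573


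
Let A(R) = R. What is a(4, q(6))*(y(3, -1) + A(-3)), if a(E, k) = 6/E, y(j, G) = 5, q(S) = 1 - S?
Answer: 3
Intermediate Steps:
a(4, q(6))*(y(3, -1) + A(-3)) = (6/4)*(5 - 3) = (6*(¼))*2 = (3/2)*2 = 3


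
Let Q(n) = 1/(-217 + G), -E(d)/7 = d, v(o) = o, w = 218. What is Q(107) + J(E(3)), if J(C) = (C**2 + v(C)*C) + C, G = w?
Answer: 862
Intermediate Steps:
G = 218
E(d) = -7*d
Q(n) = 1 (Q(n) = 1/(-217 + 218) = 1/1 = 1)
J(C) = C + 2*C**2 (J(C) = (C**2 + C*C) + C = (C**2 + C**2) + C = 2*C**2 + C = C + 2*C**2)
Q(107) + J(E(3)) = 1 + (-7*3)*(1 + 2*(-7*3)) = 1 - 21*(1 + 2*(-21)) = 1 - 21*(1 - 42) = 1 - 21*(-41) = 1 + 861 = 862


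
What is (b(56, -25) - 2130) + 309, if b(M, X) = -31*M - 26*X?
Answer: -2907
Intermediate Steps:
(b(56, -25) - 2130) + 309 = ((-31*56 - 26*(-25)) - 2130) + 309 = ((-1736 + 650) - 2130) + 309 = (-1086 - 2130) + 309 = -3216 + 309 = -2907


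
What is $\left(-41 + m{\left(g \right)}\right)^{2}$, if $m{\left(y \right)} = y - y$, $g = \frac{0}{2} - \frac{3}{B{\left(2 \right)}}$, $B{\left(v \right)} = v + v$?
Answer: $1681$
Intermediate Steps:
$B{\left(v \right)} = 2 v$
$g = - \frac{3}{4}$ ($g = \frac{0}{2} - \frac{3}{2 \cdot 2} = 0 \cdot \frac{1}{2} - \frac{3}{4} = 0 - \frac{3}{4} = - \frac{3}{4} \approx -0.75$)
$m{\left(y \right)} = 0$
$\left(-41 + m{\left(g \right)}\right)^{2} = \left(-41 + 0\right)^{2} = \left(-41\right)^{2} = 1681$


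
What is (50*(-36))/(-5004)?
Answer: 50/139 ≈ 0.35971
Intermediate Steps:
(50*(-36))/(-5004) = -1800*(-1/5004) = 50/139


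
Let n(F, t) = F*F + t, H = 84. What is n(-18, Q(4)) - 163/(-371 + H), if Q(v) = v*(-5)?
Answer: 87411/287 ≈ 304.57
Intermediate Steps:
Q(v) = -5*v
n(F, t) = t + F² (n(F, t) = F² + t = t + F²)
n(-18, Q(4)) - 163/(-371 + H) = (-5*4 + (-18)²) - 163/(-371 + 84) = (-20 + 324) - 163/(-287) = 304 - 1/287*(-163) = 304 + 163/287 = 87411/287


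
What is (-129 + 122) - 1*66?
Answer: -73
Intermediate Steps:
(-129 + 122) - 1*66 = -7 - 66 = -73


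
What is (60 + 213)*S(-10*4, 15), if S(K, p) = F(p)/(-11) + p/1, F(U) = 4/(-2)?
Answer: 45591/11 ≈ 4144.6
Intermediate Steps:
F(U) = -2 (F(U) = 4*(-½) = -2)
S(K, p) = 2/11 + p (S(K, p) = -2/(-11) + p/1 = -2*(-1/11) + p*1 = 2/11 + p)
(60 + 213)*S(-10*4, 15) = (60 + 213)*(2/11 + 15) = 273*(167/11) = 45591/11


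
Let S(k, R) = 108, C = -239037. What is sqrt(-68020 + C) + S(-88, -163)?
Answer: 108 + I*sqrt(307057) ≈ 108.0 + 554.13*I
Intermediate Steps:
sqrt(-68020 + C) + S(-88, -163) = sqrt(-68020 - 239037) + 108 = sqrt(-307057) + 108 = I*sqrt(307057) + 108 = 108 + I*sqrt(307057)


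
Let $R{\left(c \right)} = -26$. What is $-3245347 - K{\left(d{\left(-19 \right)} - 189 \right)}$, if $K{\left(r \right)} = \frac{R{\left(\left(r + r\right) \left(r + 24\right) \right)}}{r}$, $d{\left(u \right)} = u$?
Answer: $- \frac{25962777}{8} \approx -3.2453 \cdot 10^{6}$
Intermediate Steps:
$K{\left(r \right)} = - \frac{26}{r}$
$-3245347 - K{\left(d{\left(-19 \right)} - 189 \right)} = -3245347 - - \frac{26}{-19 - 189} = -3245347 - - \frac{26}{-208} = -3245347 - \left(-26\right) \left(- \frac{1}{208}\right) = -3245347 - \frac{1}{8} = - \frac{25962777}{8}$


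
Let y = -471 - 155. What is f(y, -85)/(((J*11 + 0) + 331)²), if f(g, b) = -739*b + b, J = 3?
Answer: 31365/66248 ≈ 0.47345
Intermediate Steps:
y = -626
f(g, b) = -738*b
f(y, -85)/(((J*11 + 0) + 331)²) = (-738*(-85))/(((3*11 + 0) + 331)²) = 62730/(((33 + 0) + 331)²) = 62730/((33 + 331)²) = 62730/(364²) = 62730/132496 = 62730*(1/132496) = 31365/66248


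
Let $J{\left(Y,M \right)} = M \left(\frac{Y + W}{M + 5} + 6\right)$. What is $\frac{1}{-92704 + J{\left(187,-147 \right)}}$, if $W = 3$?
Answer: $- \frac{71}{6630641} \approx -1.0708 \cdot 10^{-5}$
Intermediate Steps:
$J{\left(Y,M \right)} = M \left(6 + \frac{3 + Y}{5 + M}\right)$ ($J{\left(Y,M \right)} = M \left(\frac{Y + 3}{M + 5} + 6\right) = M \left(\frac{3 + Y}{5 + M} + 6\right) = M \left(6 + \frac{3 + Y}{5 + M}\right)$)
$\frac{1}{-92704 + J{\left(187,-147 \right)}} = \frac{1}{-92704 - \frac{147 \left(33 + 187 + 6 \left(-147\right)\right)}{5 - 147}} = \frac{1}{-92704 - \frac{147 \left(33 + 187 - 882\right)}{-142}} = \frac{1}{-92704 - \left(- \frac{147}{142}\right) \left(-662\right)} = \frac{1}{-92704 - \frac{48657}{71}} = \frac{1}{- \frac{6630641}{71}} = - \frac{71}{6630641}$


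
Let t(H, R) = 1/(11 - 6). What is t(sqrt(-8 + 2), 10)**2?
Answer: 1/25 ≈ 0.040000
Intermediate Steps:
t(H, R) = 1/5
t(sqrt(-8 + 2), 10)**2 = (1/5)**2 = 1/25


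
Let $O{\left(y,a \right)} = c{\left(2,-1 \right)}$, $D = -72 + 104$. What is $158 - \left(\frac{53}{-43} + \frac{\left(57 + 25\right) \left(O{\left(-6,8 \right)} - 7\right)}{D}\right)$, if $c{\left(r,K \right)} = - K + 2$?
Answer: $\frac{29151}{172} \approx 169.48$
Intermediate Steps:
$D = 32$
$c{\left(r,K \right)} = 2 - K$
$O{\left(y,a \right)} = 3$ ($O{\left(y,a \right)} = 2 - -1 = 2 + 1 = 3$)
$158 - \left(\frac{53}{-43} + \frac{\left(57 + 25\right) \left(O{\left(-6,8 \right)} - 7\right)}{D}\right) = 158 - \left(\frac{53}{-43} + \frac{\left(57 + 25\right) \left(3 - 7\right)}{32}\right) = 158 - \left(53 \left(- \frac{1}{43}\right) + 82 \left(-4\right) \frac{1}{32}\right) = 158 - \left(- \frac{53}{43} - \frac{41}{4}\right) = 158 - - \frac{1975}{172} = 158 + \frac{1975}{172} = \frac{29151}{172}$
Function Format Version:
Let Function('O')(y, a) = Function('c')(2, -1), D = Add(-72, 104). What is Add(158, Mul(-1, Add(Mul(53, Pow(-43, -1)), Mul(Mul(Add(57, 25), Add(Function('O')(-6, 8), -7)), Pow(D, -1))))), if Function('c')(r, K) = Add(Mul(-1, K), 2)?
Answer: Rational(29151, 172) ≈ 169.48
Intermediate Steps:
D = 32
Function('c')(r, K) = Add(2, Mul(-1, K))
Function('O')(y, a) = 3 (Function('O')(y, a) = Add(2, Mul(-1, -1)) = Add(2, 1) = 3)
Add(158, Mul(-1, Add(Mul(53, Pow(-43, -1)), Mul(Mul(Add(57, 25), Add(Function('O')(-6, 8), -7)), Pow(D, -1))))) = Add(158, Mul(-1, Add(Mul(53, Pow(-43, -1)), Mul(Mul(Add(57, 25), Add(3, -7)), Pow(32, -1))))) = Add(158, Mul(-1, Add(Mul(53, Rational(-1, 43)), Mul(Mul(82, -4), Rational(1, 32))))) = Add(158, Mul(-1, Add(Rational(-53, 43), Mul(-328, Rational(1, 32))))) = Add(158, Mul(-1, Add(Rational(-53, 43), Rational(-41, 4)))) = Add(158, Mul(-1, Rational(-1975, 172))) = Add(158, Rational(1975, 172)) = Rational(29151, 172)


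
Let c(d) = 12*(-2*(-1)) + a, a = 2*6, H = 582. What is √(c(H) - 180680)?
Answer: 2*I*√45161 ≈ 425.02*I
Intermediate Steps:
a = 12
c(d) = 36 (c(d) = 12*(-2*(-1)) + 12 = 12*2 + 12 = 24 + 12 = 36)
√(c(H) - 180680) = √(36 - 180680) = √(-180644) = 2*I*√45161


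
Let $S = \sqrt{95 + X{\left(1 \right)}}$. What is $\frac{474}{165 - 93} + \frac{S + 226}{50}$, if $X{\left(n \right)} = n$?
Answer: $\frac{3331}{300} + \frac{2 \sqrt{6}}{25} \approx 11.299$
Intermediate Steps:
$S = 4 \sqrt{6}$ ($S = \sqrt{95 + 1} = \sqrt{96} = 4 \sqrt{6} \approx 9.798$)
$\frac{474}{165 - 93} + \frac{S + 226}{50} = \frac{474}{165 - 93} + \frac{4 \sqrt{6} + 226}{50} = \frac{474}{165 - 93} + \left(226 + 4 \sqrt{6}\right) \frac{1}{50} = \frac{474}{72} + \left(\frac{113}{25} + \frac{2 \sqrt{6}}{25}\right) = 474 \cdot \frac{1}{72} + \left(\frac{113}{25} + \frac{2 \sqrt{6}}{25}\right) = \frac{79}{12} + \left(\frac{113}{25} + \frac{2 \sqrt{6}}{25}\right) = \frac{3331}{300} + \frac{2 \sqrt{6}}{25}$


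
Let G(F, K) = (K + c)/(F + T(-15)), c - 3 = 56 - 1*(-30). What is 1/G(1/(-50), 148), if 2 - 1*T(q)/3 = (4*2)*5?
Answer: -5701/11850 ≈ -0.48110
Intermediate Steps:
T(q) = -114 (T(q) = 6 - 3*4*2*5 = 6 - 24*5 = 6 - 3*40 = 6 - 120 = -114)
c = 89 (c = 3 + (56 - 1*(-30)) = 3 + (56 + 30) = 3 + 86 = 89)
G(F, K) = (89 + K)/(-114 + F) (G(F, K) = (K + 89)/(F - 114) = (89 + K)/(-114 + F))
1/G(1/(-50), 148) = 1/((89 + 148)/(-114 + 1/(-50))) = 1/(237/(-114 - 1/50)) = 1/(237/(-5701/50)) = 1/(-50/5701*237) = 1/(-11850/5701) = -5701/11850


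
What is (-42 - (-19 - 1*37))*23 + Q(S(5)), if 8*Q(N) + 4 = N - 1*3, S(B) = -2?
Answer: 2567/8 ≈ 320.88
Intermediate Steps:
Q(N) = -7/8 + N/8 (Q(N) = -½ + (N - 1*3)/8 = -½ + (N - 3)/8 = -½ + (-3 + N)/8 = -½ + (-3/8 + N/8) = -7/8 + N/8)
(-42 - (-19 - 1*37))*23 + Q(S(5)) = (-42 - (-19 - 1*37))*23 + (-7/8 + (⅛)*(-2)) = (-42 - (-19 - 37))*23 + (-7/8 - ¼) = (-42 - 1*(-56))*23 - 9/8 = (-42 + 56)*23 - 9/8 = 14*23 - 9/8 = 322 - 9/8 = 2567/8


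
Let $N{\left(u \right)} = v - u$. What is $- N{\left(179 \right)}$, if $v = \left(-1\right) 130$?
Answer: $309$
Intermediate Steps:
$v = -130$
$N{\left(u \right)} = -130 - u$
$- N{\left(179 \right)} = - (-130 - 179) = \left(-1\right) \left(-309\right) = 309$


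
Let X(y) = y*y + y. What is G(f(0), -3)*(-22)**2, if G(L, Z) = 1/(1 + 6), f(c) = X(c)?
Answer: 484/7 ≈ 69.143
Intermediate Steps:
X(y) = y + y**2 (X(y) = y**2 + y = y + y**2)
f(c) = c*(1 + c)
G(L, Z) = 1/7
G(f(0), -3)*(-22)**2 = (1/7)*(-22)**2 = (1/7)*484 = 484/7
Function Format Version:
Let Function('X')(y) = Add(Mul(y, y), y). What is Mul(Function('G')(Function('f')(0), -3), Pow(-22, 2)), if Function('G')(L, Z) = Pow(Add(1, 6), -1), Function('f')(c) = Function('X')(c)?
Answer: Rational(484, 7) ≈ 69.143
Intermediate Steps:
Function('X')(y) = Add(y, Pow(y, 2)) (Function('X')(y) = Add(Pow(y, 2), y) = Add(y, Pow(y, 2)))
Function('f')(c) = Mul(c, Add(1, c))
Function('G')(L, Z) = Rational(1, 7) (Function('G')(L, Z) = Pow(7, -1) = Rational(1, 7))
Mul(Function('G')(Function('f')(0), -3), Pow(-22, 2)) = Mul(Rational(1, 7), Pow(-22, 2)) = Mul(Rational(1, 7), 484) = Rational(484, 7)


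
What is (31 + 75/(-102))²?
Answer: 1058841/1156 ≈ 915.95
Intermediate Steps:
(31 + 75/(-102))² = (31 + 75*(-1/102))² = (31 - 25/34)² = (1029/34)² = 1058841/1156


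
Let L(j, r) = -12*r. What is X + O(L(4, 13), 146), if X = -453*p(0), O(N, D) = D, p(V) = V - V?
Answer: 146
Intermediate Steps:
p(V) = 0
X = 0 (X = -453*0 = 0)
X + O(L(4, 13), 146) = 0 + 146 = 146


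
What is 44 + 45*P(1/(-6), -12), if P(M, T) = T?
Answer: -496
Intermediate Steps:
44 + 45*P(1/(-6), -12) = 44 + 45*(-12) = 44 - 540 = -496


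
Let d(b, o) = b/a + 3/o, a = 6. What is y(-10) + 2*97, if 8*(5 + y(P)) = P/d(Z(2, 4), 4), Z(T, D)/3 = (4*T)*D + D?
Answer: 2834/15 ≈ 188.93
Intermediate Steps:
Z(T, D) = 3*D + 12*D*T (Z(T, D) = 3*((4*T)*D + D) = 3*(4*D*T + D) = 3*(D + 4*D*T) = 3*D + 12*D*T)
d(b, o) = 3/o + b/6 (d(b, o) = b/6 + 3/o = 3/o + b/6)
y(P) = -5 + P/150 (y(P) = -5 + (P/(3/4 + (3*4*(1 + 4*2))/6))/8 = -5 + (P/(3*(¼) + (3*4*(1 + 8))/6))/8 = -5 + (P/(¾ + (3*4*9)/6))/8 = -5 + (P/(¾ + (⅙)*108))/8 = -5 + (P/(¾ + 18))/8 = -5 + (P/(75/4))/8 = -5 + (P*(4/75))/8 = -5 + (4*P/75)/8 = -5 + P/150)
y(-10) + 2*97 = (-5 + (1/150)*(-10)) + 2*97 = (-5 - 1/15) + 194 = -76/15 + 194 = 2834/15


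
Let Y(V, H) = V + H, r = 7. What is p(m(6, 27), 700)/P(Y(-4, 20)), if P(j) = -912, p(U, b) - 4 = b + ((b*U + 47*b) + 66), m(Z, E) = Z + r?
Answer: -21385/456 ≈ -46.897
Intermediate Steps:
m(Z, E) = 7 + Z (m(Z, E) = Z + 7 = 7 + Z)
Y(V, H) = H + V
p(U, b) = 70 + 48*b + U*b (p(U, b) = 4 + (b + ((b*U + 47*b) + 66)) = 4 + (b + ((U*b + 47*b) + 66)) = 4 + (b + ((47*b + U*b) + 66)) = 4 + (b + (66 + 47*b + U*b)) = 4 + (66 + 48*b + U*b) = 70 + 48*b + U*b)
p(m(6, 27), 700)/P(Y(-4, 20)) = (70 + 48*700 + (7 + 6)*700)/(-912) = (70 + 33600 + 13*700)*(-1/912) = (70 + 33600 + 9100)*(-1/912) = 42770*(-1/912) = -21385/456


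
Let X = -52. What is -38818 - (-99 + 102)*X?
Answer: -38662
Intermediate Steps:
-38818 - (-99 + 102)*X = -38818 - (-99 + 102)*(-52) = -38818 - 3*(-52) = -38818 - 1*(-156) = -38818 + 156 = -38662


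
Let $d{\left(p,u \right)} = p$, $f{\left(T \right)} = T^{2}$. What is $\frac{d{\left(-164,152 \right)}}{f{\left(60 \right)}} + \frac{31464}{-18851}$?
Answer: $- \frac{29090491}{16965900} \approx -1.7146$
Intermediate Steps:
$\frac{d{\left(-164,152 \right)}}{f{\left(60 \right)}} + \frac{31464}{-18851} = - \frac{164}{60^{2}} + \frac{31464}{-18851} = - \frac{164}{3600} + 31464 \left(- \frac{1}{18851}\right) = \left(-164\right) \frac{1}{3600} - \frac{31464}{18851} = - \frac{41}{900} - \frac{31464}{18851} = - \frac{29090491}{16965900}$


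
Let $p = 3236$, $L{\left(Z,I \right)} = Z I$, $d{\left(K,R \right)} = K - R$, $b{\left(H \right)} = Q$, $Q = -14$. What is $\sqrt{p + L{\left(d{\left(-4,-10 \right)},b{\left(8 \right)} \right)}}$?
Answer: $4 \sqrt{197} \approx 56.143$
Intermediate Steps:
$b{\left(H \right)} = -14$
$L{\left(Z,I \right)} = I Z$
$\sqrt{p + L{\left(d{\left(-4,-10 \right)},b{\left(8 \right)} \right)}} = \sqrt{3236 - 14 \left(-4 - -10\right)} = \sqrt{3236 - 14 \left(-4 + 10\right)} = \sqrt{3236 - 84} = \sqrt{3152} = 4 \sqrt{197}$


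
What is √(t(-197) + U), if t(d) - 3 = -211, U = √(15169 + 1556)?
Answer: √(-208 + 5*√669) ≈ 8.8699*I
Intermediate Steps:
U = 5*√669 (U = √16725 = 5*√669 ≈ 129.33)
t(d) = -208 (t(d) = 3 - 211 = -208)
√(t(-197) + U) = √(-208 + 5*√669)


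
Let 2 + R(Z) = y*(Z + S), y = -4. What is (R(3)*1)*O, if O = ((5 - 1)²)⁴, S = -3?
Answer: -131072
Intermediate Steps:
R(Z) = 10 - 4*Z (R(Z) = -2 - 4*(Z - 3) = -2 - 4*(-3 + Z) = -2 + (12 - 4*Z) = 10 - 4*Z)
O = 65536 (O = (4²)⁴ = 16⁴ = 65536)
(R(3)*1)*O = ((10 - 4*3)*1)*65536 = ((10 - 12)*1)*65536 = -2*1*65536 = -2*65536 = -131072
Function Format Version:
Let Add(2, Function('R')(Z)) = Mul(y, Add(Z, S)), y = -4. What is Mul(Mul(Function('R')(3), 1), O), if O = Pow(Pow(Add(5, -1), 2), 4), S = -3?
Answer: -131072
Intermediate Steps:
Function('R')(Z) = Add(10, Mul(-4, Z)) (Function('R')(Z) = Add(-2, Mul(-4, Add(Z, -3))) = Add(-2, Mul(-4, Add(-3, Z))) = Add(-2, Add(12, Mul(-4, Z))) = Add(10, Mul(-4, Z)))
O = 65536 (O = Pow(Pow(4, 2), 4) = Pow(16, 4) = 65536)
Mul(Mul(Function('R')(3), 1), O) = Mul(Mul(Add(10, Mul(-4, 3)), 1), 65536) = Mul(Mul(Add(10, -12), 1), 65536) = Mul(Mul(-2, 1), 65536) = Mul(-2, 65536) = -131072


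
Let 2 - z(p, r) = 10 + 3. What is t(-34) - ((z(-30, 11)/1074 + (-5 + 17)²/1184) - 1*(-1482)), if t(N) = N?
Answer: -30123617/19869 ≈ -1516.1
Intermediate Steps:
z(p, r) = -11 (z(p, r) = 2 - (10 + 3) = 2 - 1*13 = 2 - 13 = -11)
t(-34) - ((z(-30, 11)/1074 + (-5 + 17)²/1184) - 1*(-1482)) = -34 - ((-11/1074 + (-5 + 17)²/1184) - 1*(-1482)) = -34 - ((-11*1/1074 + 12²*(1/1184)) + 1482) = -34 - ((-11/1074 + 144*(1/1184)) + 1482) = -34 - ((-11/1074 + 9/74) + 1482) = -34 - (2213/19869 + 1482) = -34 - 1*29448071/19869 = -34 - 29448071/19869 = -30123617/19869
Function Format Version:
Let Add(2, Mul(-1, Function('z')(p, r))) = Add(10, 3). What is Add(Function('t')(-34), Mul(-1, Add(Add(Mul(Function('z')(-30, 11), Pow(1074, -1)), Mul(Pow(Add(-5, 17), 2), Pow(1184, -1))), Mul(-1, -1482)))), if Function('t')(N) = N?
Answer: Rational(-30123617, 19869) ≈ -1516.1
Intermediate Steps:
Function('z')(p, r) = -11 (Function('z')(p, r) = Add(2, Mul(-1, Add(10, 3))) = Add(2, Mul(-1, 13)) = Add(2, -13) = -11)
Add(Function('t')(-34), Mul(-1, Add(Add(Mul(Function('z')(-30, 11), Pow(1074, -1)), Mul(Pow(Add(-5, 17), 2), Pow(1184, -1))), Mul(-1, -1482)))) = Add(-34, Mul(-1, Add(Add(Mul(-11, Pow(1074, -1)), Mul(Pow(Add(-5, 17), 2), Pow(1184, -1))), Mul(-1, -1482)))) = Add(-34, Mul(-1, Add(Add(Mul(-11, Rational(1, 1074)), Mul(Pow(12, 2), Rational(1, 1184))), 1482))) = Add(-34, Mul(-1, Add(Add(Rational(-11, 1074), Mul(144, Rational(1, 1184))), 1482))) = Add(-34, Mul(-1, Add(Add(Rational(-11, 1074), Rational(9, 74)), 1482))) = Add(-34, Mul(-1, Add(Rational(2213, 19869), 1482))) = Add(-34, Mul(-1, Rational(29448071, 19869))) = Add(-34, Rational(-29448071, 19869)) = Rational(-30123617, 19869)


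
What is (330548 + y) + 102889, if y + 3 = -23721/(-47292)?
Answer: 6832661483/15764 ≈ 4.3343e+5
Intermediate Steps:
y = -39385/15764 (y = -3 - 23721/(-47292) = -3 - 23721*(-1/47292) = -3 + 7907/15764 = -39385/15764 ≈ -2.4984)
(330548 + y) + 102889 = (330548 - 39385/15764) + 102889 = 5210719287/15764 + 102889 = 6832661483/15764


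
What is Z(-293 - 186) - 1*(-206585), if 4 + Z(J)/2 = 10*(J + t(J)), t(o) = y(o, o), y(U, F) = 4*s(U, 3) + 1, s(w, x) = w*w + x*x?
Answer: 18553017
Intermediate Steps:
s(w, x) = w² + x²
y(U, F) = 37 + 4*U² (y(U, F) = 4*(U² + 3²) + 1 = 4*(U² + 9) + 1 = 4*(9 + U²) + 1 = (36 + 4*U²) + 1 = 37 + 4*U²)
t(o) = 37 + 4*o²
Z(J) = 732 + 20*J + 80*J² (Z(J) = -8 + 2*(10*(J + (37 + 4*J²))) = -8 + 2*(10*(37 + J + 4*J²)) = -8 + 2*(370 + 10*J + 40*J²) = -8 + (740 + 20*J + 80*J²) = 732 + 20*J + 80*J²)
Z(-293 - 186) - 1*(-206585) = (732 + 20*(-293 - 186) + 80*(-293 - 186)²) - 1*(-206585) = (732 + 20*(-479) + 80*(-479)²) + 206585 = (732 - 9580 + 80*229441) + 206585 = (732 - 9580 + 18355280) + 206585 = 18346432 + 206585 = 18553017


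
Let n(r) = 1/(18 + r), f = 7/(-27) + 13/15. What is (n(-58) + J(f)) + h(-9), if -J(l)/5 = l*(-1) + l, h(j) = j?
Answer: -361/40 ≈ -9.0250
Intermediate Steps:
f = 82/135 (f = 7*(-1/27) + 13*(1/15) = -7/27 + 13/15 = 82/135 ≈ 0.60741)
J(l) = 0 (J(l) = -5*(l*(-1) + l) = -5*(-l + l) = -5*0 = 0)
(n(-58) + J(f)) + h(-9) = (1/(18 - 58) + 0) - 9 = (1/(-40) + 0) - 9 = (-1/40 + 0) - 9 = -1/40 - 9 = -361/40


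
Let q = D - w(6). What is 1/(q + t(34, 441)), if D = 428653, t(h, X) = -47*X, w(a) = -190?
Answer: 1/408116 ≈ 2.4503e-6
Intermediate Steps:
q = 428843 (q = 428653 - 1*(-190) = 428653 + 190 = 428843)
1/(q + t(34, 441)) = 1/(428843 - 47*441) = 1/(428843 - 20727) = 1/408116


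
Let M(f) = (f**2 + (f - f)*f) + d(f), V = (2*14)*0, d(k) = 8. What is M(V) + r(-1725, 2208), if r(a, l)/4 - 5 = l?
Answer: 8860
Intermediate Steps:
r(a, l) = 20 + 4*l
V = 0 (V = 28*0 = 0)
M(f) = 8 + f**2 (M(f) = (f**2 + (f - f)*f) + 8 = (f**2 + 0*f) + 8 = (f**2 + 0) + 8 = f**2 + 8 = 8 + f**2)
M(V) + r(-1725, 2208) = (8 + 0**2) + (20 + 4*2208) = (8 + 0) + (20 + 8832) = 8 + 8852 = 8860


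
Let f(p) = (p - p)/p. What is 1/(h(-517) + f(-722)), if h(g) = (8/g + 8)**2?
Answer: 267289/17040384 ≈ 0.015686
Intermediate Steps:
h(g) = (8 + 8/g)**2
f(p) = 0 (f(p) = 0/p = 0)
1/(h(-517) + f(-722)) = 1/(64*(1 - 517)**2/(-517)**2 + 0) = 1/(64*(1/267289)*(-516)**2 + 0) = 1/(64*(1/267289)*266256 + 0) = 1/(17040384/267289 + 0) = 1/(17040384/267289) = 267289/17040384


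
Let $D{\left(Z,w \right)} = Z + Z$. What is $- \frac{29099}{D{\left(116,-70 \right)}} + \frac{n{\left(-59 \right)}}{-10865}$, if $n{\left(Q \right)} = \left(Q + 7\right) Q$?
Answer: $- \frac{316872411}{2520680} \approx -125.71$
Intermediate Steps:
$D{\left(Z,w \right)} = 2 Z$
$n{\left(Q \right)} = Q \left(7 + Q\right)$ ($n{\left(Q \right)} = \left(7 + Q\right) Q = Q \left(7 + Q\right)$)
$- \frac{29099}{D{\left(116,-70 \right)}} + \frac{n{\left(-59 \right)}}{-10865} = - \frac{29099}{2 \cdot 116} + \frac{\left(-59\right) \left(7 - 59\right)}{-10865} = - \frac{29099}{232} + \left(-59\right) \left(-52\right) \left(- \frac{1}{10865}\right) = \left(-29099\right) \frac{1}{232} + 3068 \left(- \frac{1}{10865}\right) = - \frac{29099}{232} - \frac{3068}{10865} = - \frac{316872411}{2520680}$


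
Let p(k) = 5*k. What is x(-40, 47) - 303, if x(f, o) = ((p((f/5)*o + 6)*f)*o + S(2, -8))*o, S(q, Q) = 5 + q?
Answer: 163466026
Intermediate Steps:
x(f, o) = o*(7 + f*o*(30 + f*o)) (x(f, o) = (((5*((f/5)*o + 6))*f)*o + (5 + 2))*o = (((5*((f*(⅕))*o + 6))*f)*o + 7)*o = (((5*((f/5)*o + 6))*f)*o + 7)*o = (((5*(f*o/5 + 6))*f)*o + 7)*o = (((5*(6 + f*o/5))*f)*o + 7)*o = (((30 + f*o)*f)*o + 7)*o = ((f*(30 + f*o))*o + 7)*o = (f*o*(30 + f*o) + 7)*o = (7 + f*o*(30 + f*o))*o = o*(7 + f*o*(30 + f*o)))
x(-40, 47) - 303 = 47*(7 - 40*47*(30 - 40*47)) - 303 = 47*(7 - 40*47*(30 - 1880)) - 303 = 47*(7 - 40*47*(-1850)) - 303 = 47*(7 + 3478000) - 303 = 47*3478007 - 303 = 163466329 - 303 = 163466026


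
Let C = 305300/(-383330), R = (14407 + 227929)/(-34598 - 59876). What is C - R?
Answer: 3202587334/1810735921 ≈ 1.7687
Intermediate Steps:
R = -121168/47237 (R = 242336/(-94474) = 242336*(-1/94474) = -121168/47237 ≈ -2.5651)
C = -30530/38333 (C = 305300*(-1/383330) = -30530/38333 ≈ -0.79644)
C - R = -30530/38333 - 1*(-121168/47237) = -30530/38333 + 121168/47237 = 3202587334/1810735921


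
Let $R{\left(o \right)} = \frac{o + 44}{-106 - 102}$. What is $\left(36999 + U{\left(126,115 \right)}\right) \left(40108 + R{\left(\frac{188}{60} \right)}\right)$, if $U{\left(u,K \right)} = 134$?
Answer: $\frac{4646684482649}{3120} \approx 1.4893 \cdot 10^{9}$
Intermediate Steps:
$R{\left(o \right)} = - \frac{11}{52} - \frac{o}{208}$ ($R{\left(o \right)} = \frac{44 + o}{-208} = \left(44 + o\right) \left(- \frac{1}{208}\right) = - \frac{11}{52} - \frac{o}{208}$)
$\left(36999 + U{\left(126,115 \right)}\right) \left(40108 + R{\left(\frac{188}{60} \right)}\right) = \left(36999 + 134\right) \left(40108 - \left(\frac{11}{52} + \frac{188 \cdot \frac{1}{60}}{208}\right)\right) = 37133 \left(40108 - \left(\frac{11}{52} + \frac{188 \cdot \frac{1}{60}}{208}\right)\right) = 37133 \left(40108 - \frac{707}{3120}\right) = 37133 \cdot \frac{125136253}{3120} = \frac{4646684482649}{3120}$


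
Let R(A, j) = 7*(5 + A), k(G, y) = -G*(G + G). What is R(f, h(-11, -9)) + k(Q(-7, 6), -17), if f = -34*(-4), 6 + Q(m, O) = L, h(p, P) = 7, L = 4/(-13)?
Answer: 153355/169 ≈ 907.43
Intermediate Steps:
L = -4/13 (L = 4*(-1/13) = -4/13 ≈ -0.30769)
Q(m, O) = -82/13 (Q(m, O) = -6 - 4/13 = -82/13)
k(G, y) = -2*G**2 (k(G, y) = -G*2*G = -2*G**2)
f = 136
R(A, j) = 35 + 7*A
R(f, h(-11, -9)) + k(Q(-7, 6), -17) = (35 + 7*136) - 2*(-82/13)**2 = (35 + 952) - 2*6724/169 = 987 - 13448/169 = 153355/169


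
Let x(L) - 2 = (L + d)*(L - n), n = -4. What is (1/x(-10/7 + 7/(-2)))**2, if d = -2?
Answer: 38416/2732409 ≈ 0.014059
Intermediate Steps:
x(L) = 2 + (-2 + L)*(4 + L) (x(L) = 2 + (L - 2)*(L - 1*(-4)) = 2 + (-2 + L)*(L + 4) = 2 + (-2 + L)*(4 + L))
(1/x(-10/7 + 7/(-2)))**2 = (1/(-6 + (-10/7 + 7/(-2))**2 + 2*(-10/7 + 7/(-2))))**2 = (1/(-6 + (-10*1/7 + 7*(-1/2))**2 + 2*(-10*1/7 + 7*(-1/2))))**2 = (1/(-6 + (-10/7 - 7/2)**2 + 2*(-10/7 - 7/2)))**2 = (1/(-6 + (-69/14)**2 + 2*(-69/14)))**2 = (1/(-6 + 4761/196 - 69/7))**2 = (1/(1653/196))**2 = (196/1653)**2 = 38416/2732409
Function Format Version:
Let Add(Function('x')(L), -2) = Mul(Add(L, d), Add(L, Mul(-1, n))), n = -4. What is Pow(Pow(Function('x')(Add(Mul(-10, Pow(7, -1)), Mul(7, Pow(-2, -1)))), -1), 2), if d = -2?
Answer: Rational(38416, 2732409) ≈ 0.014059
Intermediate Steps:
Function('x')(L) = Add(2, Mul(Add(-2, L), Add(4, L))) (Function('x')(L) = Add(2, Mul(Add(L, -2), Add(L, Mul(-1, -4)))) = Add(2, Mul(Add(-2, L), Add(L, 4))) = Add(2, Mul(Add(-2, L), Add(4, L))))
Pow(Pow(Function('x')(Add(Mul(-10, Pow(7, -1)), Mul(7, Pow(-2, -1)))), -1), 2) = Pow(Pow(Add(-6, Pow(Add(Mul(-10, Pow(7, -1)), Mul(7, Pow(-2, -1))), 2), Mul(2, Add(Mul(-10, Pow(7, -1)), Mul(7, Pow(-2, -1))))), -1), 2) = Pow(Pow(Add(-6, Pow(Add(Mul(-10, Rational(1, 7)), Mul(7, Rational(-1, 2))), 2), Mul(2, Add(Mul(-10, Rational(1, 7)), Mul(7, Rational(-1, 2))))), -1), 2) = Pow(Pow(Add(-6, Pow(Add(Rational(-10, 7), Rational(-7, 2)), 2), Mul(2, Add(Rational(-10, 7), Rational(-7, 2)))), -1), 2) = Pow(Pow(Add(-6, Pow(Rational(-69, 14), 2), Mul(2, Rational(-69, 14))), -1), 2) = Pow(Pow(Add(-6, Rational(4761, 196), Rational(-69, 7)), -1), 2) = Pow(Pow(Rational(1653, 196), -1), 2) = Pow(Rational(196, 1653), 2) = Rational(38416, 2732409)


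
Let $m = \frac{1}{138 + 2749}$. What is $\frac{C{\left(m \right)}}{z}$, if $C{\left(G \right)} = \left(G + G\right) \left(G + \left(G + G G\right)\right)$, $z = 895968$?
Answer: $\frac{1925}{3593201730164784} \approx 5.3573 \cdot 10^{-13}$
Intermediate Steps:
$m = \frac{1}{2887} \approx 0.00034638$
$C{\left(G \right)} = 2 G \left(G^{2} + 2 G\right)$ ($C{\left(G \right)} = 2 G \left(G + \left(G + G^{2}\right)\right) = 2 G \left(G^{2} + 2 G\right)$)
$\frac{C{\left(m \right)}}{z} = \frac{2 \left(\frac{1}{2887}\right)^{2} \left(2 + \frac{1}{2887}\right)}{895968} = 2 \cdot \frac{1}{8334769} \cdot \frac{5775}{2887} \cdot \frac{1}{895968} = \frac{11550}{24062478103} \cdot \frac{1}{895968} = \frac{1925}{3593201730164784}$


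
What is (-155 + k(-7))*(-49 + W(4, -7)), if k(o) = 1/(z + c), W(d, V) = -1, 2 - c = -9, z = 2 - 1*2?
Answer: 85200/11 ≈ 7745.5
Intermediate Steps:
z = 0 (z = 2 - 2 = 0)
c = 11 (c = 2 - 1*(-9) = 2 + 9 = 11)
k(o) = 1/11 (k(o) = 1/(0 + 11) = 1/11)
(-155 + k(-7))*(-49 + W(4, -7)) = (-155 + 1/11)*(-49 - 1) = -1704/11*(-50) = 85200/11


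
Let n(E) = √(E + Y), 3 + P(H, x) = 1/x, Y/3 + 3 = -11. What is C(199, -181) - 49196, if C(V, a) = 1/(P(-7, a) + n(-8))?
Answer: -47572236860/966993 - 163805*I*√2/1933986 ≈ -49196.0 - 0.11978*I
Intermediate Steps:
Y = -42 (Y = -9 + 3*(-11) = -9 - 33 = -42)
P(H, x) = -3 + 1/x
n(E) = √(-42 + E) (n(E) = √(E - 42) = √(-42 + E))
C(V, a) = 1/(-3 + 1/a + 5*I*√2) (C(V, a) = 1/((-3 + 1/a) + √(-42 - 8)) = 1/((-3 + 1/a) + √(-50)) = 1/((-3 + 1/a) + 5*I*√2) = 1/(-3 + 1/a + 5*I*√2))
C(199, -181) - 49196 = -181/(1 - 181*(-3 + 5*I*√2)) - 49196 = -181/(1 + (543 - 905*I*√2)) - 49196 = -181/(544 - 905*I*√2) - 49196 = -49196 - 181/(544 - 905*I*√2)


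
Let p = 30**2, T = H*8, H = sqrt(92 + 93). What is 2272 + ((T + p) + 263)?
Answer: 3435 + 8*sqrt(185) ≈ 3543.8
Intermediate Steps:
H = sqrt(185) ≈ 13.601
T = 8*sqrt(185) (T = sqrt(185)*8 = 8*sqrt(185) ≈ 108.81)
p = 900
2272 + ((T + p) + 263) = 2272 + ((8*sqrt(185) + 900) + 263) = 2272 + ((900 + 8*sqrt(185)) + 263) = 2272 + (1163 + 8*sqrt(185)) = 3435 + 8*sqrt(185)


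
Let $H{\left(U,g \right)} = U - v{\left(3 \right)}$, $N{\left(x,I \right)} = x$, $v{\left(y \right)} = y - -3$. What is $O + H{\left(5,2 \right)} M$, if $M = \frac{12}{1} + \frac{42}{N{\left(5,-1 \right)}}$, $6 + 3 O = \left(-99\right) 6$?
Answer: $- \frac{1102}{5} \approx -220.4$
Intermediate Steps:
$v{\left(y \right)} = 3 + y$ ($v{\left(y \right)} = y + 3 = 3 + y$)
$O = -200$ ($O = -2 + \frac{\left(-99\right) 6}{3} = -2 + \frac{1}{3} \left(-594\right) = -2 - 198 = -200$)
$M = \frac{102}{5}$ ($M = \frac{12}{1} + \frac{42}{5} = 12 \cdot 1 + 42 \cdot \frac{1}{5} = 12 + \frac{42}{5} = \frac{102}{5} \approx 20.4$)
$H{\left(U,g \right)} = -6 + U$ ($H{\left(U,g \right)} = U - \left(3 + 3\right) = U - 6 = -6 + U$)
$O + H{\left(5,2 \right)} M = -200 + \left(-6 + 5\right) \frac{102}{5} = -200 - \frac{102}{5} = - \frac{1102}{5}$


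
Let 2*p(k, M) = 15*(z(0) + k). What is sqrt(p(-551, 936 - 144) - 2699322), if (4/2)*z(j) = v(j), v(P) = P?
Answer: 23*I*sqrt(20442)/2 ≈ 1644.2*I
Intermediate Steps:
z(j) = j/2
p(k, M) = 15*k/2 (p(k, M) = (15*((1/2)*0 + k))/2 = (15*(0 + k))/2 = (15*k)/2 = 15*k/2)
sqrt(p(-551, 936 - 144) - 2699322) = sqrt((15/2)*(-551) - 2699322) = sqrt(-8265/2 - 2699322) = sqrt(-5406909/2) = 23*I*sqrt(20442)/2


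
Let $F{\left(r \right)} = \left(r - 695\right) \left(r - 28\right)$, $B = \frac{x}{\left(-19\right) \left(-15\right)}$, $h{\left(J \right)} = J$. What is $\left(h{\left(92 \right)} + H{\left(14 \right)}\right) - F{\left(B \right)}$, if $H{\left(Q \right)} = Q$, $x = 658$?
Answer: $- \frac{1436877424}{81225} \approx -17690.0$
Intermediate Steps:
$B = \frac{658}{285}$ ($B = \frac{658}{\left(-19\right) \left(-15\right)} = \frac{658}{285} \approx 2.3088$)
$F{\left(r \right)} = \left(-695 + r\right) \left(-28 + r\right)$
$\left(h{\left(92 \right)} + H{\left(14 \right)}\right) - F{\left(B \right)} = \left(92 + 14\right) - \left(19460 + \left(\frac{658}{285}\right)^{2} - \frac{158578}{95}\right) = 106 - \left(19460 + \frac{432964}{81225} - \frac{158578}{95}\right) = 106 - \frac{1445487274}{81225} = - \frac{1436877424}{81225}$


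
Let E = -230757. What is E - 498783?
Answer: -729540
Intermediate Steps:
E - 498783 = -230757 - 498783 = -729540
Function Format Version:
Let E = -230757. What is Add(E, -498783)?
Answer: -729540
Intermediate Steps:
Add(E, -498783) = Add(-230757, -498783) = -729540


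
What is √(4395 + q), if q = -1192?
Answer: √3203 ≈ 56.595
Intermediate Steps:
√(4395 + q) = √(4395 - 1192) = √3203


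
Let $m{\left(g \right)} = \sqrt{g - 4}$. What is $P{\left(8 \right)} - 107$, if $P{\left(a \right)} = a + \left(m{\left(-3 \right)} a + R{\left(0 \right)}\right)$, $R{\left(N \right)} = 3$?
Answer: $-96 + 8 i \sqrt{7} \approx -96.0 + 21.166 i$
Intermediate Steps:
$m{\left(g \right)} = \sqrt{-4 + g}$
$P{\left(a \right)} = 3 + a + i a \sqrt{7}$ ($P{\left(a \right)} = a + \left(\sqrt{-4 - 3} a + 3\right) = a + \left(\sqrt{-7} a + 3\right) = a + \left(i \sqrt{7} a + 3\right) = a + \left(i a \sqrt{7} + 3\right) = a + \left(3 + i a \sqrt{7}\right) = 3 + a + i a \sqrt{7}$)
$P{\left(8 \right)} - 107 = \left(3 + 8 + i 8 \sqrt{7}\right) - 107 = \left(3 + 8 + 8 i \sqrt{7}\right) - 107 = \left(11 + 8 i \sqrt{7}\right) - 107 = -96 + 8 i \sqrt{7}$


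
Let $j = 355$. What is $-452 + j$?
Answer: $-97$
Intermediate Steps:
$-452 + j = -452 + 355 = -97$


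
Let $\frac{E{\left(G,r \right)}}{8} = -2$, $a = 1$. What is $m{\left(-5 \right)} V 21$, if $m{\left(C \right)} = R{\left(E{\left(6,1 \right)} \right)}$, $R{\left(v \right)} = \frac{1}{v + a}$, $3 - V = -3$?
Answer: $- \frac{42}{5} \approx -8.4$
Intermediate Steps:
$V = 6$ ($V = 3 - -3 = 3 + 3 = 6$)
$E{\left(G,r \right)} = -16$ ($E{\left(G,r \right)} = 8 \left(-2\right) = -16$)
$R{\left(v \right)} = \frac{1}{1 + v}$ ($R{\left(v \right)} = \frac{1}{v + 1} = \frac{1}{1 + v}$)
$m{\left(C \right)} = - \frac{1}{15}$ ($m{\left(C \right)} = \frac{1}{1 - 16} = \frac{1}{-15} = - \frac{1}{15}$)
$m{\left(-5 \right)} V 21 = \left(- \frac{1}{15}\right) 6 \cdot 21 = \left(- \frac{2}{5}\right) 21 = - \frac{42}{5}$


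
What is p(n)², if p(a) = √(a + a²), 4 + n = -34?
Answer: 1406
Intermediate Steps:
n = -38 (n = -4 - 34 = -38)
p(n)² = (√(-38*(1 - 38)))² = (√(-38*(-37)))² = (√1406)² = 1406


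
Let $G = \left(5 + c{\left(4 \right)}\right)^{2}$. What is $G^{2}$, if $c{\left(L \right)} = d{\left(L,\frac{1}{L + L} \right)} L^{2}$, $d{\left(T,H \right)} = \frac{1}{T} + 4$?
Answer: $28398241$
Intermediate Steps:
$d{\left(T,H \right)} = 4 + \frac{1}{T}$
$c{\left(L \right)} = L^{2} \left(4 + \frac{1}{L}\right)$ ($c{\left(L \right)} = \left(4 + \frac{1}{L}\right) L^{2} = L^{2} \left(4 + \frac{1}{L}\right)$)
$G = 5329$ ($G = \left(5 + 4 \left(1 + 4 \cdot 4\right)\right)^{2} = \left(5 + 4 \left(1 + 16\right)\right)^{2} = \left(5 + 4 \cdot 17\right)^{2} = \left(5 + 68\right)^{2} = 73^{2} = 5329$)
$G^{2} = 5329^{2} = 28398241$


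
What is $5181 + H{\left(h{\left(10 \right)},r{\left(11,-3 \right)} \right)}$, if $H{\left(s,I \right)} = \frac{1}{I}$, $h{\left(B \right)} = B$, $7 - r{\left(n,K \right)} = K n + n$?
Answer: $\frac{150250}{29} \approx 5181.0$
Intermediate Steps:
$r{\left(n,K \right)} = 7 - n - K n$ ($r{\left(n,K \right)} = 7 - \left(K n + n\right) = 7 - \left(n + K n\right) = 7 - n - K n$)
$5181 + H{\left(h{\left(10 \right)},r{\left(11,-3 \right)} \right)} = 5181 + \frac{1}{7 - 11 - \left(-3\right) 11} = 5181 + \frac{1}{7 - 11 + 33} = 5181 + \frac{1}{29} = \frac{150250}{29}$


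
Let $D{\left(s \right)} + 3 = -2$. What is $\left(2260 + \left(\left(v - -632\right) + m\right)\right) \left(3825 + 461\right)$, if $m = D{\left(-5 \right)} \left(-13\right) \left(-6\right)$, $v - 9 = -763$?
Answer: $7491928$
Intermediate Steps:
$v = -754$ ($v = 9 - 763 = -754$)
$D{\left(s \right)} = -5$ ($D{\left(s \right)} = -3 - 2 = -5$)
$m = -390$ ($m = \left(-5\right) \left(-13\right) \left(-6\right) = 65 \left(-6\right) = -390$)
$\left(2260 + \left(\left(v - -632\right) + m\right)\right) \left(3825 + 461\right) = \left(2260 - 512\right) \left(3825 + 461\right) = \left(2260 + \left(\left(-754 + 632\right) - 390\right)\right) 4286 = \left(2260 - 512\right) 4286 = 1748 \cdot 4286 = 7491928$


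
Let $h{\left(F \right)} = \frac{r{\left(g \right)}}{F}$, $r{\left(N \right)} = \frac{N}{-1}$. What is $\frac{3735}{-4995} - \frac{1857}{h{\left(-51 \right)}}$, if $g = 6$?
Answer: $- \frac{3504325}{222} \approx -15785.0$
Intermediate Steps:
$r{\left(N \right)} = - N$ ($r{\left(N \right)} = N \left(-1\right) = - N$)
$h{\left(F \right)} = - \frac{6}{F}$ ($h{\left(F \right)} = \frac{\left(-1\right) 6}{F} = - \frac{6}{F}$)
$\frac{3735}{-4995} - \frac{1857}{h{\left(-51 \right)}} = \frac{3735}{-4995} - \frac{1857}{\left(-6\right) \frac{1}{-51}} = 3735 \left(- \frac{1}{4995}\right) - \frac{1857}{\left(-6\right) \left(- \frac{1}{51}\right)} = - \frac{83}{111} - \frac{1857}{\frac{2}{17}} = - \frac{83}{111} - \frac{31569}{2} = - \frac{3504325}{222}$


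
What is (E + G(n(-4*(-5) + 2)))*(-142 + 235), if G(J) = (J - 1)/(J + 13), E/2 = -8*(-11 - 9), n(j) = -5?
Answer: 118761/4 ≈ 29690.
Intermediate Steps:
E = 320 (E = 2*(-8*(-11 - 9)) = 2*(-8*(-20)) = 2*160 = 320)
G(J) = (-1 + J)/(13 + J)
(E + G(n(-4*(-5) + 2)))*(-142 + 235) = (320 + (-1 - 5)/(13 - 5))*(-142 + 235) = (320 - 6/8)*93 = (320 + (⅛)*(-6))*93 = (320 - ¾)*93 = (1277/4)*93 = 118761/4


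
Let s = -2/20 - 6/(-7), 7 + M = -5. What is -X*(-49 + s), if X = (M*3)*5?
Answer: -60786/7 ≈ -8683.7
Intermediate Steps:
M = -12 (M = -7 - 5 = -12)
X = -180 (X = -12*3*5 = -36*5 = -180)
s = 53/70 (s = -2*1/20 - 6*(-⅐) = -⅒ + 6/7 = 53/70 ≈ 0.75714)
-X*(-49 + s) = -(-180)*(-49 + 53/70) = -(-180)*(-3377)/70 = -1*60786/7 = -60786/7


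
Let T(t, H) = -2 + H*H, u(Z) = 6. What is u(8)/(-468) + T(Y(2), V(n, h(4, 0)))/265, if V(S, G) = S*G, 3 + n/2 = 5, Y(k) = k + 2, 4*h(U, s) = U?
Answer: 827/20670 ≈ 0.040010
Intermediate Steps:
h(U, s) = U/4
Y(k) = 2 + k
n = 4 (n = -6 + 2*5 = -6 + 10 = 4)
V(S, G) = G*S
T(t, H) = -2 + H**2
u(8)/(-468) + T(Y(2), V(n, h(4, 0)))/265 = 6/(-468) + (-2 + (((1/4)*4)*4)**2)/265 = 6*(-1/468) + (-2 + (1*4)**2)*(1/265) = -1/78 + (-2 + 4**2)*(1/265) = -1/78 + (-2 + 16)*(1/265) = -1/78 + 14*(1/265) = -1/78 + 14/265 = 827/20670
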